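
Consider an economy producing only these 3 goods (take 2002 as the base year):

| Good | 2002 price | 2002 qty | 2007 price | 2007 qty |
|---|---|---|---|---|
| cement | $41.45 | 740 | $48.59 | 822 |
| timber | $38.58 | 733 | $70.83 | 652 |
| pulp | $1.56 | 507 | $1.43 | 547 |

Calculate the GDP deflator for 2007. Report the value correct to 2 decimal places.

144.65

Nominal GDP 2007 = 48.59·822 + 70.83·652 + 1.43·547 = 86904.35.
Real GDP 2007 (at 2002 prices) = 41.45·822 + 38.58·652 + 1.56·547 = 60079.38.
Deflator = Nominal/Real × 100 = 86904.35/60079.38 × 100 = 144.649.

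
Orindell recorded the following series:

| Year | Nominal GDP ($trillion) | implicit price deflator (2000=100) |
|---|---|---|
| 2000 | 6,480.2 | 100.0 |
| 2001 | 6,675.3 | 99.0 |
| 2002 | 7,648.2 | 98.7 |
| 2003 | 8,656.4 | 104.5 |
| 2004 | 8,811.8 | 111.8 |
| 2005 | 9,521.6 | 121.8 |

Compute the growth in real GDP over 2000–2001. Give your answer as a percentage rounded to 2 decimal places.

Real GDP 2000 = 6480.2/1.000 = 6480.20.
Real GDP 2001 = 6675.3/0.990 = 6742.73.
Change = 6742.73/6480.20 − 1 = 0.0405.

4.05%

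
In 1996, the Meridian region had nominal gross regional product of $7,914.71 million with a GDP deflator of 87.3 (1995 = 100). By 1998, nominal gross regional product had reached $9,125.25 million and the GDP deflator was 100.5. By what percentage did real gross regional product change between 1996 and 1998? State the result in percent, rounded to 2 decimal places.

Deflate each year: 1996 → 7914.71/0.873 = 9066.11; 1998 → 9125.25/1.005 = 9079.85.
So real gross regional product changed by 9079.85/9066.11 − 1 = 0.0015, i.e. 0.15%.

0.15%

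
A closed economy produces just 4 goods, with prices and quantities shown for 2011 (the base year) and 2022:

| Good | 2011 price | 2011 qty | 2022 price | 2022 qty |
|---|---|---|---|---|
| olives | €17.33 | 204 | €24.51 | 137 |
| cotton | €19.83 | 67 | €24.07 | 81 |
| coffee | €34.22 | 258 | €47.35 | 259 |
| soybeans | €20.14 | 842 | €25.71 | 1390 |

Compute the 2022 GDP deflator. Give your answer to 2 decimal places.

130.54

Nominal GDP 2022 = 24.51·137 + 24.07·81 + 47.35·259 + 25.71·1390 = 53308.09.
Real GDP 2022 (at 2011 prices) = 17.33·137 + 19.83·81 + 34.22·259 + 20.14·1390 = 40838.02.
Deflator = Nominal/Real × 100 = 53308.09/40838.02 × 100 = 130.535.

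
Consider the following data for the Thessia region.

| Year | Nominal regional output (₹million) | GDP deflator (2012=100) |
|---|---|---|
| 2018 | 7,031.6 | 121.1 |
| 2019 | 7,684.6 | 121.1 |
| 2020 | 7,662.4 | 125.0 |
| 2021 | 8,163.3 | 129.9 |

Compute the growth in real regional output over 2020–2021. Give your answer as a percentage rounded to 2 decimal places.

2.52%

Real regional output 2020 = 7662.4/1.250 = 6129.92.
Real regional output 2021 = 8163.3/1.299 = 6284.30.
Change = 6284.30/6129.92 − 1 = 0.0252.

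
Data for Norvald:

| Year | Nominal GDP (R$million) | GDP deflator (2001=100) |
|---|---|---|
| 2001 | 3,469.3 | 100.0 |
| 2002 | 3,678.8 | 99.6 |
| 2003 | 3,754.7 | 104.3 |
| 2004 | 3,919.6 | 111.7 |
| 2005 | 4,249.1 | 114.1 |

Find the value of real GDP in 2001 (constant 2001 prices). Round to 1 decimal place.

Real GDP 2001 = 3469.3 / 1.000 = 3469.30.

R$3,469.3 million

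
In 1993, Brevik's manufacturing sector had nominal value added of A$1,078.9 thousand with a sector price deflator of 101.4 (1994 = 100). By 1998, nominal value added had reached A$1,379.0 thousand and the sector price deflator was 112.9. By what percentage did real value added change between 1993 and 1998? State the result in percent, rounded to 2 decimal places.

14.80%

Real value added 1993 = 1078.9 / 1.014 = 1064.00.
Real value added 1998 = 1379.0 / 1.129 = 1221.43.
Real growth = 1221.43 / 1064.00 − 1 = 0.1480.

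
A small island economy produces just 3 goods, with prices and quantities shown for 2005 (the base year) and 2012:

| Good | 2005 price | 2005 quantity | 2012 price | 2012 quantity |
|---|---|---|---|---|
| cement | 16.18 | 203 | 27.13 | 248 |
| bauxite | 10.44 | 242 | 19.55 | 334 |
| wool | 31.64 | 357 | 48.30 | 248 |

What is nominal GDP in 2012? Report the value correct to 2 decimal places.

Nominal GDP 2012 = Σ (p_2012 × q_2012) = 27.13·248 + 19.55·334 + 48.30·248 = 25236.34.

25236.34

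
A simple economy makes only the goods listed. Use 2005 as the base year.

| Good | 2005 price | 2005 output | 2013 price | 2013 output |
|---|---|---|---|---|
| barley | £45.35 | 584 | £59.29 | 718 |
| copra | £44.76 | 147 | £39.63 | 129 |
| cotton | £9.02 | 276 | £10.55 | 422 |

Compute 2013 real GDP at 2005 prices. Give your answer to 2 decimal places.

£42141.78

Real GDP 2013 = Σ (p_2005 × q_2013) = 45.35·718 + 44.76·129 + 9.02·422 = 42141.78.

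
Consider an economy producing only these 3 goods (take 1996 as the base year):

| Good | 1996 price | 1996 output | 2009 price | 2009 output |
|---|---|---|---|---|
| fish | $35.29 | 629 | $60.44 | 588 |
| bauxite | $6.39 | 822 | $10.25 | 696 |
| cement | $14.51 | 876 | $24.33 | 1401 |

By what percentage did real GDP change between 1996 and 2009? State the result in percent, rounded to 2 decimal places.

13.36%

Real GDP 1996 = Nominal GDP 1996 = 35.29·629 + 6.39·822 + 14.51·876 = 40160.75.
Real GDP 2009 (at 1996 prices) = 35.29·588 + 6.39·696 + 14.51·1401 = 45526.47.
Real growth = 45526.47/40160.75 − 1 = 0.1336.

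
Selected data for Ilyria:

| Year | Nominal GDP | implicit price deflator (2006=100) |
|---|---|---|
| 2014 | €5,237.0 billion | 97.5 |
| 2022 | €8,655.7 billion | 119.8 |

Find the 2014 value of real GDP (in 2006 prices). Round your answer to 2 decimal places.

Real GDP = Nominal / (implicit price deflator/100) = 5237.0 / 0.975 = 5371.28.

€5,371.28 billion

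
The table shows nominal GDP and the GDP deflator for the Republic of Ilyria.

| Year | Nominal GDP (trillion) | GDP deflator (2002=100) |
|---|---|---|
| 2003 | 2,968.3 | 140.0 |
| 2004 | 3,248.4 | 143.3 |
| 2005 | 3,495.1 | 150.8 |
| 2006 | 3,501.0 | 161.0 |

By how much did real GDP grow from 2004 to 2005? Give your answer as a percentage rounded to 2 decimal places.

Real GDP 2004 = 3248.4/1.433 = 2266.85.
Real GDP 2005 = 3495.1/1.508 = 2317.71.
Change = 2317.71/2266.85 − 1 = 0.0224.

2.24%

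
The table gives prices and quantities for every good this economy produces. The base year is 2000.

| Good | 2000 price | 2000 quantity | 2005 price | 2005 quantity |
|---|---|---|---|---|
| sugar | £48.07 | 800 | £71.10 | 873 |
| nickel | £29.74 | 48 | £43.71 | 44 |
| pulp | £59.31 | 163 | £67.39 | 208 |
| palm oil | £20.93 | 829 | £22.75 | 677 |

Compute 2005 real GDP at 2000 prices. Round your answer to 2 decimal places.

£69779.76

Real GDP 2005 = Σ (p_2000 × q_2005) = 48.07·873 + 29.74·44 + 59.31·208 + 20.93·677 = 69779.76.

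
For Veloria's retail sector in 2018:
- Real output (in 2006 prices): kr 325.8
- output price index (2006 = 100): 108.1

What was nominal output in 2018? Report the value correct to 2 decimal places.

Nominal output = Real × (output price index/100) = 325.8 × 1.081 = 352.19.

kr 352.19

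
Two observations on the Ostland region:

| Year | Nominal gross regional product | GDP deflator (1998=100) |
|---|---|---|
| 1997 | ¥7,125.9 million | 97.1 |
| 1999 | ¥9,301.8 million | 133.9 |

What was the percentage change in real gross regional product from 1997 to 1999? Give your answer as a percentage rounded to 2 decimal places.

-5.34%

Real gross regional product 1997 = 7125.9 / 0.971 = 7338.72.
Real gross regional product 1999 = 9301.8 / 1.339 = 6946.83.
Real growth = 6946.83 / 7338.72 − 1 = -0.0534.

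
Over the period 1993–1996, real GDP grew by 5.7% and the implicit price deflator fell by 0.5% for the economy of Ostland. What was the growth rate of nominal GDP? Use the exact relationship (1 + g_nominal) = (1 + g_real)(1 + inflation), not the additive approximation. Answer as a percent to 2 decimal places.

(1 + g_nom) = (1 + g_real)(1 + π) = 1.0570 × 0.9950 = 1.05172.

5.17%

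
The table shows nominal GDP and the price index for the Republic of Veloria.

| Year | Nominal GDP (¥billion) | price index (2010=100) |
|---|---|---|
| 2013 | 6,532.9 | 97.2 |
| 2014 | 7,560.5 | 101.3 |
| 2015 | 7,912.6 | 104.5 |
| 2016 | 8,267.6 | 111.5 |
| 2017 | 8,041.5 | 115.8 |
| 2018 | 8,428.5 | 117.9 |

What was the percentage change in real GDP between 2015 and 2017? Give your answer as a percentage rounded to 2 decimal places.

-8.29%

Real GDP 2015 = 7912.6/1.045 = 7571.87.
Real GDP 2017 = 8041.5/1.158 = 6944.30.
Change = 6944.30/7571.87 − 1 = -0.0829.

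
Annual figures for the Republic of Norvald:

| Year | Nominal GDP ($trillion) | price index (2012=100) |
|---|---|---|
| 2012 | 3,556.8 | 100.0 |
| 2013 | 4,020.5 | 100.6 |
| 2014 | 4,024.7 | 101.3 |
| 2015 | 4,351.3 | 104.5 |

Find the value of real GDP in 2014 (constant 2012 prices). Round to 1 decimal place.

Real GDP 2014 = 4024.7 / 1.013 = 3973.05.

$3,973.1 trillion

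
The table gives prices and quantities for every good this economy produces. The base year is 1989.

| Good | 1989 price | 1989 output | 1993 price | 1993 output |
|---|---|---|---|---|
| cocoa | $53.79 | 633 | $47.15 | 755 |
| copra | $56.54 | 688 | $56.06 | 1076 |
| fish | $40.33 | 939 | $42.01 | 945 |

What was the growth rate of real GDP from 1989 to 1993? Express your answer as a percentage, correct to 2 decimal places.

Real GDP 1989 = Nominal GDP 1989 = 53.79·633 + 56.54·688 + 40.33·939 = 110818.46.
Real GDP 1993 (at 1989 prices) = 53.79·755 + 56.54·1076 + 40.33·945 = 139560.34.
Real growth = 139560.34/110818.46 − 1 = 0.2594.

25.94%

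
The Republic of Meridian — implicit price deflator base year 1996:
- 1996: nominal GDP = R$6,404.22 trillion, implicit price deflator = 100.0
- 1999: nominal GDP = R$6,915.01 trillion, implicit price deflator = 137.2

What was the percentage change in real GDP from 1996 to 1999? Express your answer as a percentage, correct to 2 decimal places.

-21.30%

Deflate each year: 1996 → 6404.22/1.000 = 6404.22; 1999 → 6915.01/1.372 = 5040.09.
So real GDP changed by 5040.09/6404.22 − 1 = -0.2130, i.e. -21.30%.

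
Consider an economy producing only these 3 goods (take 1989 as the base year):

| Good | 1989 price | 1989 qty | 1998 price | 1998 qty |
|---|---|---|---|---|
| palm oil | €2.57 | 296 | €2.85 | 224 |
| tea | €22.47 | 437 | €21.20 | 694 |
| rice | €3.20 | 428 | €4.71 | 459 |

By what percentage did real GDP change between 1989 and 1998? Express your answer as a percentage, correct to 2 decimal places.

47.61%

Real GDP 1989 = Nominal GDP 1989 = 2.57·296 + 22.47·437 + 3.20·428 = 11949.71.
Real GDP 1998 (at 1989 prices) = 2.57·224 + 22.47·694 + 3.20·459 = 17638.66.
Real growth = 17638.66/11949.71 − 1 = 0.4761.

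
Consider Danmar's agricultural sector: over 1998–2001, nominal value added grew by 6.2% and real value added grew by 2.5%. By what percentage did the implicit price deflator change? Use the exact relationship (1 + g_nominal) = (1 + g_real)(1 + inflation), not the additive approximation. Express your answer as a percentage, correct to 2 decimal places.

3.61%

(1 + g_nom) = (1 + g_real)(1 + π), so π = 1.0620 / 1.0250 − 1 = 0.03610.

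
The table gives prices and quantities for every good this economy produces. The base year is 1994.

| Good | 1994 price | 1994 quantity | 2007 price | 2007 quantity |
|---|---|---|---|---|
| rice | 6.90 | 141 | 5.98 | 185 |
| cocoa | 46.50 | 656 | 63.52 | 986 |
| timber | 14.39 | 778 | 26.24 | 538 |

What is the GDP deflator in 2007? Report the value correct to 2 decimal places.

Nominal GDP 2007 = 5.98·185 + 63.52·986 + 26.24·538 = 77854.14.
Real GDP 2007 (at 1994 prices) = 6.90·185 + 46.50·986 + 14.39·538 = 54867.32.
Deflator = Nominal/Real × 100 = 77854.14/54867.32 × 100 = 141.895.

141.90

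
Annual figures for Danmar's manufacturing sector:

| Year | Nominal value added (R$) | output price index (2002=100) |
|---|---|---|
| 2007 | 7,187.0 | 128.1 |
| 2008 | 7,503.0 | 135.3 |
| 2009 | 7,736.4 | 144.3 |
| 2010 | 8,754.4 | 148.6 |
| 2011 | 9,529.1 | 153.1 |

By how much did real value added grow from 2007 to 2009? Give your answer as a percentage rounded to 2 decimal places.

-4.44%

Real value added 2007 = 7187.0/1.281 = 5610.46.
Real value added 2009 = 7736.4/1.443 = 5361.33.
Change = 5361.33/5610.46 − 1 = -0.0444.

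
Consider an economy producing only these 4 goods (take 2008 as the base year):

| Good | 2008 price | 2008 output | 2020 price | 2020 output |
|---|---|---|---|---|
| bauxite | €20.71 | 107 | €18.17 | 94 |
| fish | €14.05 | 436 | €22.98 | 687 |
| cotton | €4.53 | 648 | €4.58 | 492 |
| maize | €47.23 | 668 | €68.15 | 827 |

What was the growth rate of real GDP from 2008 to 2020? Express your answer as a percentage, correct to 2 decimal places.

Real GDP 2008 = Nominal GDP 2008 = 20.71·107 + 14.05·436 + 4.53·648 + 47.23·668 = 42826.85.
Real GDP 2020 (at 2008 prices) = 20.71·94 + 14.05·687 + 4.53·492 + 47.23·827 = 52887.06.
Real growth = 52887.06/42826.85 − 1 = 0.2349.

23.49%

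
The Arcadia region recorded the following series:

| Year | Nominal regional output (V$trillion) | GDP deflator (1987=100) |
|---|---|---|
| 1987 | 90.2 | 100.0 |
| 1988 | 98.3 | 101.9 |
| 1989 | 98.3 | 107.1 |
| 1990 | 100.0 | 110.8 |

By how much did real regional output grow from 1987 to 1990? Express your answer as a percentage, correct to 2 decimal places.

0.06%

Real regional output 1987 = 90.2/1.000 = 90.20.
Real regional output 1990 = 100.0/1.108 = 90.25.
Change = 90.25/90.20 − 1 = 0.0006.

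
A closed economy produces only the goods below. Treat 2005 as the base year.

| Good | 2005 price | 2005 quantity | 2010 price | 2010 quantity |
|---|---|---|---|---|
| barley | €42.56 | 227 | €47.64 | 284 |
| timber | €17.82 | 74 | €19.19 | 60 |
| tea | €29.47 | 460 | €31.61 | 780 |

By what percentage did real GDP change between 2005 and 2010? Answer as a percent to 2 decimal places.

Real GDP 2005 = Nominal GDP 2005 = 42.56·227 + 17.82·74 + 29.47·460 = 24536.00.
Real GDP 2010 (at 2005 prices) = 42.56·284 + 17.82·60 + 29.47·780 = 36142.84.
Real growth = 36142.84/24536.00 − 1 = 0.4731.

47.31%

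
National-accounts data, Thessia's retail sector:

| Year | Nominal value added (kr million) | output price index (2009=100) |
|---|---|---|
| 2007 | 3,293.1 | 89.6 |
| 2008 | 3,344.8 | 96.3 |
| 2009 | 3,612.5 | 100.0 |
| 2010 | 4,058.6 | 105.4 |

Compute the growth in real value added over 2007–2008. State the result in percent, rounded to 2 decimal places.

Real value added 2007 = 3293.1/0.896 = 3675.33.
Real value added 2008 = 3344.8/0.963 = 3473.31.
Change = 3473.31/3675.33 − 1 = -0.0550.

-5.50%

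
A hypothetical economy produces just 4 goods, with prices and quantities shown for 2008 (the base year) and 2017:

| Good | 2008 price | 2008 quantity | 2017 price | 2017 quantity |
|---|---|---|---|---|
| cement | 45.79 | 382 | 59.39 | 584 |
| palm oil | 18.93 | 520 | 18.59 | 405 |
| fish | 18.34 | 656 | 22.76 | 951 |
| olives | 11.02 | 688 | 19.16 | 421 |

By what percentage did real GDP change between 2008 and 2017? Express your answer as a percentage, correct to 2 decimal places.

20.32%

Real GDP 2008 = Nominal GDP 2008 = 45.79·382 + 18.93·520 + 18.34·656 + 11.02·688 = 46948.18.
Real GDP 2017 (at 2008 prices) = 45.79·584 + 18.93·405 + 18.34·951 + 11.02·421 = 56488.77.
Real growth = 56488.77/46948.18 − 1 = 0.2032.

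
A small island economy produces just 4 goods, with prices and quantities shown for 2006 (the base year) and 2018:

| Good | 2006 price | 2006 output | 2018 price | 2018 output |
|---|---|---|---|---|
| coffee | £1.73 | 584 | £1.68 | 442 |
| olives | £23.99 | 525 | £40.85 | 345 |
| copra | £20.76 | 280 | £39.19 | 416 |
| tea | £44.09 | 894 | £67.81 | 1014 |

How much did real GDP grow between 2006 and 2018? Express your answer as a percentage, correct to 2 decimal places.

Real GDP 2006 = Nominal GDP 2006 = 1.73·584 + 23.99·525 + 20.76·280 + 44.09·894 = 58834.33.
Real GDP 2018 (at 2006 prices) = 1.73·442 + 23.99·345 + 20.76·416 + 44.09·1014 = 62384.63.
Real growth = 62384.63/58834.33 − 1 = 0.0603.

6.03%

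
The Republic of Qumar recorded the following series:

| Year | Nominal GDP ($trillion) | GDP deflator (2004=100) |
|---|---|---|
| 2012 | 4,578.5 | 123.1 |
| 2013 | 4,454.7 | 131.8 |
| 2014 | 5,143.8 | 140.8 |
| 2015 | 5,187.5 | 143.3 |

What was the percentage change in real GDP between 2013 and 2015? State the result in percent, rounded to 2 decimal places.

7.10%

Real GDP 2013 = 4454.7/1.318 = 3379.89.
Real GDP 2015 = 5187.5/1.433 = 3620.03.
Change = 3620.03/3379.89 − 1 = 0.0710.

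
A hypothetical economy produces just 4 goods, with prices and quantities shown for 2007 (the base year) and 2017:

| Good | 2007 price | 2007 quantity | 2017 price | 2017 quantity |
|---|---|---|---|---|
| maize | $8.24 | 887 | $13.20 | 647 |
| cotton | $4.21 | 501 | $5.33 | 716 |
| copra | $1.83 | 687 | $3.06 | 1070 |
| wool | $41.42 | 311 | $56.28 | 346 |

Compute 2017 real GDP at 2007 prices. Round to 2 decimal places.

Real GDP 2017 = Σ (p_2007 × q_2017) = 8.24·647 + 4.21·716 + 1.83·1070 + 41.42·346 = 24635.06.

$24635.06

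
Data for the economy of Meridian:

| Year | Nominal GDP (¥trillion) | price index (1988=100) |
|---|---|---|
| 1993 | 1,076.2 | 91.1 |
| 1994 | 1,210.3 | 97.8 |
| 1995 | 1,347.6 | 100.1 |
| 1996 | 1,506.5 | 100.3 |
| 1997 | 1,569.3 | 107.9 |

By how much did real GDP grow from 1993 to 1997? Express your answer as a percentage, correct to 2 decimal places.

Real GDP 1993 = 1076.2/0.911 = 1181.34.
Real GDP 1997 = 1569.3/1.079 = 1454.40.
Change = 1454.40/1181.34 − 1 = 0.2311.

23.11%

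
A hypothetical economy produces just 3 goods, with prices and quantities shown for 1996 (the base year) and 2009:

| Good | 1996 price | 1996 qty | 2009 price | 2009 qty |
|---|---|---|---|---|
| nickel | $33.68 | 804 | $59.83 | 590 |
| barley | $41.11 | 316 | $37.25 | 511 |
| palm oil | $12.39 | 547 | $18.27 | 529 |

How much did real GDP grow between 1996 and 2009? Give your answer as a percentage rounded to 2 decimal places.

Real GDP 1996 = Nominal GDP 1996 = 33.68·804 + 41.11·316 + 12.39·547 = 46846.81.
Real GDP 2009 (at 1996 prices) = 33.68·590 + 41.11·511 + 12.39·529 = 47432.72.
Real growth = 47432.72/46846.81 − 1 = 0.0125.

1.25%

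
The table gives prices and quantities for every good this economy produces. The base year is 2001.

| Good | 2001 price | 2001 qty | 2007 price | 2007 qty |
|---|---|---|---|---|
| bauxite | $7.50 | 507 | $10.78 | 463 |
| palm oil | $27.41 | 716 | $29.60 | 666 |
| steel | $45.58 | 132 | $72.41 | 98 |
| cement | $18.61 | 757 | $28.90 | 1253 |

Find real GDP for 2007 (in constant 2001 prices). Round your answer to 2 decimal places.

Real GDP 2007 = Σ (p_2001 × q_2007) = 7.50·463 + 27.41·666 + 45.58·98 + 18.61·1253 = 49512.73.

$49512.73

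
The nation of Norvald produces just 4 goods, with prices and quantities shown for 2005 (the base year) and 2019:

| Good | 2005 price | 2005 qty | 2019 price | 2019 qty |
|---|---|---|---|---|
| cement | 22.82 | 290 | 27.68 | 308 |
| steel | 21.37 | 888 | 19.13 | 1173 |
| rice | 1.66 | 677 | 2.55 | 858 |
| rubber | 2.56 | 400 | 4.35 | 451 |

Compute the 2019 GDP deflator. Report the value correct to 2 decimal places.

101.27

Nominal GDP 2019 = 27.68·308 + 19.13·1173 + 2.55·858 + 4.35·451 = 35114.68.
Real GDP 2019 (at 2005 prices) = 22.82·308 + 21.37·1173 + 1.66·858 + 2.56·451 = 34674.41.
Deflator = Nominal/Real × 100 = 35114.68/34674.41 × 100 = 101.270.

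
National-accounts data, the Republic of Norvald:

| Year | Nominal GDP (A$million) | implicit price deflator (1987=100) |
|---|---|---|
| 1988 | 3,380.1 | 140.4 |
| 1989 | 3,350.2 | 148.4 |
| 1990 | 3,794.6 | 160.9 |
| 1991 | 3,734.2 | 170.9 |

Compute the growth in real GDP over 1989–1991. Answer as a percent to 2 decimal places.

Real GDP 1989 = 3350.2/1.484 = 2257.55.
Real GDP 1991 = 3734.2/1.709 = 2185.02.
Change = 2185.02/2257.55 − 1 = -0.0321.

-3.21%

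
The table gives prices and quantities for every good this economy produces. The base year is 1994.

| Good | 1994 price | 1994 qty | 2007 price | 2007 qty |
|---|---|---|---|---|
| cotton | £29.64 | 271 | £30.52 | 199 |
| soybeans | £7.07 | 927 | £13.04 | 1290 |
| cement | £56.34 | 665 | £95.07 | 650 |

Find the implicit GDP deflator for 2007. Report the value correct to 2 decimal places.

164.00

Nominal GDP 2007 = 30.52·199 + 13.04·1290 + 95.07·650 = 84690.58.
Real GDP 2007 (at 1994 prices) = 29.64·199 + 7.07·1290 + 56.34·650 = 51639.66.
Deflator = Nominal/Real × 100 = 84690.58/51639.66 × 100 = 164.003.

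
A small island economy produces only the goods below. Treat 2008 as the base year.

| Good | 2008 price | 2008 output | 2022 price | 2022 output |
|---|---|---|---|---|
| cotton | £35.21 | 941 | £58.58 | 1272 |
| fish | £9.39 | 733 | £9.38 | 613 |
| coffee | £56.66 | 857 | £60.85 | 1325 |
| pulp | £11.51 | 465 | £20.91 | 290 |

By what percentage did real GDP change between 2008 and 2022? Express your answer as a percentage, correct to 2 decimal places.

37.30%

Real GDP 2008 = Nominal GDP 2008 = 35.21·941 + 9.39·733 + 56.66·857 + 11.51·465 = 93925.25.
Real GDP 2022 (at 2008 prices) = 35.21·1272 + 9.39·613 + 56.66·1325 + 11.51·290 = 128955.59.
Real growth = 128955.59/93925.25 − 1 = 0.3730.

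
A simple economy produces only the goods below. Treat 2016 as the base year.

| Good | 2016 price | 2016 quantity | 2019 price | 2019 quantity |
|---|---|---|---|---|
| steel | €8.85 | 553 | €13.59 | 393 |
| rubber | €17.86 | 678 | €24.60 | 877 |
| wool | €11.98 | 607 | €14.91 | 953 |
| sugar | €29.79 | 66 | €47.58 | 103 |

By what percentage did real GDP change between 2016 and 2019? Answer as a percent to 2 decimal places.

28.14%

Real GDP 2016 = Nominal GDP 2016 = 8.85·553 + 17.86·678 + 11.98·607 + 29.79·66 = 26241.13.
Real GDP 2019 (at 2016 prices) = 8.85·393 + 17.86·877 + 11.98·953 + 29.79·103 = 33626.58.
Real growth = 33626.58/26241.13 − 1 = 0.2814.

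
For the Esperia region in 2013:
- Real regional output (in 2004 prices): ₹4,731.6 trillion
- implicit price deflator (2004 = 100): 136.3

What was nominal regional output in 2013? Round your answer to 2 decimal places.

Nominal regional output = Real × (implicit price deflator/100) = 4731.6 × 1.363 = 6449.17.

₹6,449.17 trillion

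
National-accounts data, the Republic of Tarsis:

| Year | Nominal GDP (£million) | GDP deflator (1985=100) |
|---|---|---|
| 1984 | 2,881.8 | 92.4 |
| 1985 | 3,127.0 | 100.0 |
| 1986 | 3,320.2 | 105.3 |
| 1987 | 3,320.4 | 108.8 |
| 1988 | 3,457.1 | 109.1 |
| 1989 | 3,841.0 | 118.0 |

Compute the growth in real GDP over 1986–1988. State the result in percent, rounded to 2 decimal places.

Real GDP 1986 = 3320.2/1.053 = 3153.09.
Real GDP 1988 = 3457.1/1.091 = 3168.74.
Change = 3168.74/3153.09 − 1 = 0.0050.

0.50%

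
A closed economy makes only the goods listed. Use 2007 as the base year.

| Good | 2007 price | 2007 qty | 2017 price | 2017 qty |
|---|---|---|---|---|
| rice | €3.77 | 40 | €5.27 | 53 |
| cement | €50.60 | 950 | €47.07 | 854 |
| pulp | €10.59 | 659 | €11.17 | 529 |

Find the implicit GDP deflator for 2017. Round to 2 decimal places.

Nominal GDP 2017 = 5.27·53 + 47.07·854 + 11.17·529 = 46386.02.
Real GDP 2017 (at 2007 prices) = 3.77·53 + 50.60·854 + 10.59·529 = 49014.32.
Deflator = Nominal/Real × 100 = 46386.02/49014.32 × 100 = 94.638.

94.64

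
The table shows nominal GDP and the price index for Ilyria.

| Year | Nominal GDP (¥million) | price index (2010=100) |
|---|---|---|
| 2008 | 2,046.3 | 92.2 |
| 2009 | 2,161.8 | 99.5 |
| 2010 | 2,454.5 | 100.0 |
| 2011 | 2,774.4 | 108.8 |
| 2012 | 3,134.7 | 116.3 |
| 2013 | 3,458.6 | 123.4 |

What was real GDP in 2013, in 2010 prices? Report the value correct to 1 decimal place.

¥2,802.8 million

Real GDP 2013 = 3458.6 / 1.234 = 2802.76.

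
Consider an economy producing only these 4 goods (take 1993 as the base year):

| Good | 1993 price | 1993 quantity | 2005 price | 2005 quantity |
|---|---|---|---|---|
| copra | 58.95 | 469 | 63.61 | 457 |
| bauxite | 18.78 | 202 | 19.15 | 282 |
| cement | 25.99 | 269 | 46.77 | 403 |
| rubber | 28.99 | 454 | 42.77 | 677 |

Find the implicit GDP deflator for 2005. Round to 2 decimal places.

131.98

Nominal GDP 2005 = 63.61·457 + 19.15·282 + 46.77·403 + 42.77·677 = 82273.67.
Real GDP 2005 (at 1993 prices) = 58.95·457 + 18.78·282 + 25.99·403 + 28.99·677 = 62336.31.
Deflator = Nominal/Real × 100 = 82273.67/62336.31 × 100 = 131.984.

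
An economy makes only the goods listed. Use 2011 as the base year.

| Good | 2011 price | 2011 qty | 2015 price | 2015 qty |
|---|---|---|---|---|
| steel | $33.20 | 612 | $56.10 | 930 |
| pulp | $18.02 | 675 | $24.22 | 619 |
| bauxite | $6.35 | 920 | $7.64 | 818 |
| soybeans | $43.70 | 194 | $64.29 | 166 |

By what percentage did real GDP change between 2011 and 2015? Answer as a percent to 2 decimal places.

Real GDP 2011 = Nominal GDP 2011 = 33.20·612 + 18.02·675 + 6.35·920 + 43.70·194 = 46801.70.
Real GDP 2015 (at 2011 prices) = 33.20·930 + 18.02·619 + 6.35·818 + 43.70·166 = 54478.88.
Real growth = 54478.88/46801.70 − 1 = 0.1640.

16.40%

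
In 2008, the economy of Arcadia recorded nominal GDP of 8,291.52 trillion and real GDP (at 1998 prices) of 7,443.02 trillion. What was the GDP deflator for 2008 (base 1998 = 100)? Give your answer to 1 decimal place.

111.4

GDP deflator = (Nominal / Real) × 100 = 8291.52 / 7443.02 × 100 = 111.40.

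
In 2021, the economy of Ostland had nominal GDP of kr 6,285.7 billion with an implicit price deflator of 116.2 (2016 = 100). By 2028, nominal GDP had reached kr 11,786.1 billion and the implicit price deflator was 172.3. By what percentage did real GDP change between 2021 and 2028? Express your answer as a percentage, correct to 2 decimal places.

Real GDP 2021 = 6285.7 / 1.162 = 5409.38.
Real GDP 2028 = 11786.1 / 1.723 = 6840.45.
Real growth = 6840.45 / 5409.38 − 1 = 0.2646.

26.46%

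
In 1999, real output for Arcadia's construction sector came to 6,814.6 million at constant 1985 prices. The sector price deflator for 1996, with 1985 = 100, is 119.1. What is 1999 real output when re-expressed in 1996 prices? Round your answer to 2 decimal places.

Real output in 1996 prices = Real output in 1985 prices × (P_1996/P_1985) = 6814.6 × 1.191 = 8116.19.

8,116.19 million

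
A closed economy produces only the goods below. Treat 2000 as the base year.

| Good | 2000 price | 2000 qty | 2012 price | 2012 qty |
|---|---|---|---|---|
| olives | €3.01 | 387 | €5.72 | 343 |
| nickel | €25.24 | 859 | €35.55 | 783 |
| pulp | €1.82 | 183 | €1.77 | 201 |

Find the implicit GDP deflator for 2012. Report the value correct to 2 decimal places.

142.49

Nominal GDP 2012 = 5.72·343 + 35.55·783 + 1.77·201 = 30153.38.
Real GDP 2012 (at 2000 prices) = 3.01·343 + 25.24·783 + 1.82·201 = 21161.17.
Deflator = Nominal/Real × 100 = 30153.38/21161.17 × 100 = 142.494.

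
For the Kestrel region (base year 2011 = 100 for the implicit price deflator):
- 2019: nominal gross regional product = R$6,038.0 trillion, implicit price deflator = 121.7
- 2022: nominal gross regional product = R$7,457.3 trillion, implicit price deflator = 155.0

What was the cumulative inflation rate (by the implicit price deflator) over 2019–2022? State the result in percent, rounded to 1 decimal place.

Price-level change = 155.0 / 121.7 − 1 = 0.2736.

27.4%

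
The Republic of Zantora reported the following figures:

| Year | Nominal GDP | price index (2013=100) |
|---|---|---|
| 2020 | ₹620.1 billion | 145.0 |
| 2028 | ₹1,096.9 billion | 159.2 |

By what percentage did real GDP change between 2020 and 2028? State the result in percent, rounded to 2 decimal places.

Real GDP 2020 = 620.1 / 1.450 = 427.66.
Real GDP 2028 = 1096.9 / 1.592 = 689.01.
Real growth = 689.01 / 427.66 − 1 = 0.6111.

61.11%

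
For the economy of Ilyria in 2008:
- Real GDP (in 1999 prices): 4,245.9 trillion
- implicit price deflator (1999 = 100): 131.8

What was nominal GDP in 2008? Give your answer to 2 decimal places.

5,596.10 trillion

Nominal GDP = Real × (implicit price deflator/100) = 4245.9 × 1.318 = 5596.10.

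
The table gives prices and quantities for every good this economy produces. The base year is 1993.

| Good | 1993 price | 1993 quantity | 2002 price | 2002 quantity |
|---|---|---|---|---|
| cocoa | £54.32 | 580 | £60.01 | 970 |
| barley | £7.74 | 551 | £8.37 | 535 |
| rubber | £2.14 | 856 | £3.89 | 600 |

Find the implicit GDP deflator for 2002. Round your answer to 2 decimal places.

111.88

Nominal GDP 2002 = 60.01·970 + 8.37·535 + 3.89·600 = 65021.65.
Real GDP 2002 (at 1993 prices) = 54.32·970 + 7.74·535 + 2.14·600 = 58115.30.
Deflator = Nominal/Real × 100 = 65021.65/58115.30 × 100 = 111.884.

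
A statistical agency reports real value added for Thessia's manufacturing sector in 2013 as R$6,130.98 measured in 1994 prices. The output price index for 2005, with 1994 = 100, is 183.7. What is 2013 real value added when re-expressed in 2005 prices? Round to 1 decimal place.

R$11,262.6

Real value added in 2005 prices = Real value added in 1994 prices × (P_2005/P_1994) = 6130.98 × 1.837 = 11262.61.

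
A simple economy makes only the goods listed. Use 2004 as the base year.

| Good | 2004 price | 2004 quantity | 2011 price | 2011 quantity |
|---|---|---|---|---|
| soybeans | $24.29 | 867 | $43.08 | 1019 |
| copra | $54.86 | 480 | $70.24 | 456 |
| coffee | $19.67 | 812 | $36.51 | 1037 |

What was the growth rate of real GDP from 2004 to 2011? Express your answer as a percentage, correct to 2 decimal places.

10.73%

Real GDP 2004 = Nominal GDP 2004 = 24.29·867 + 54.86·480 + 19.67·812 = 63364.27.
Real GDP 2011 (at 2004 prices) = 24.29·1019 + 54.86·456 + 19.67·1037 = 70165.46.
Real growth = 70165.46/63364.27 − 1 = 0.1073.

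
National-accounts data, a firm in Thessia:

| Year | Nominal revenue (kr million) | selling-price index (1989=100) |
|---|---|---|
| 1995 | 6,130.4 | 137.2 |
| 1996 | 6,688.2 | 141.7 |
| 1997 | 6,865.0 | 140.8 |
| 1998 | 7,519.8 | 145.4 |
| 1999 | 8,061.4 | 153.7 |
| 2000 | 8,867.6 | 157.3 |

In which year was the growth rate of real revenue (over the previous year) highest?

1996: real = 6688.2/1.417 = 4719.97; growth vs 1995 (4468.22) = 5.63%.
1997: real = 6865.0/1.408 = 4875.71; growth vs 1996 (4719.97) = 3.30%.
1998: real = 7519.8/1.454 = 5171.80; growth vs 1997 (4875.71) = 6.07%.
1999: real = 8061.4/1.537 = 5244.89; growth vs 1998 (5171.80) = 1.41%.
2000: real = 8867.6/1.573 = 5637.38; growth vs 1999 (5244.89) = 7.48%.

2000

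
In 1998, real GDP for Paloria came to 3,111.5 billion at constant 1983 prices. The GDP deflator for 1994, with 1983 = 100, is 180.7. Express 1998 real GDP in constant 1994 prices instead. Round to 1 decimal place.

Real GDP in 1994 prices = Real GDP in 1983 prices × (P_1994/P_1983) = 3111.5 × 1.807 = 5622.48.

5,622.5 billion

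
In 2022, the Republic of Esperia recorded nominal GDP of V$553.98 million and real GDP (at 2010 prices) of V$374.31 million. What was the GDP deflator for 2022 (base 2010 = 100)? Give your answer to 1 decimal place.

148.0

GDP deflator = (Nominal / Real) × 100 = 553.98 / 374.31 × 100 = 148.00.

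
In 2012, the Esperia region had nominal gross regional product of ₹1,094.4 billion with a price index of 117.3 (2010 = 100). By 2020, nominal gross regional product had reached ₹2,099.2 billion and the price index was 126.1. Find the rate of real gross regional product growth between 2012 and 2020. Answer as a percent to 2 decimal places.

Deflate each year: 2012 → 1094.4/1.173 = 932.99; 2020 → 2099.2/1.261 = 1664.71.
So real gross regional product changed by 1664.71/932.99 − 1 = 0.7843, i.e. 78.43%.

78.43%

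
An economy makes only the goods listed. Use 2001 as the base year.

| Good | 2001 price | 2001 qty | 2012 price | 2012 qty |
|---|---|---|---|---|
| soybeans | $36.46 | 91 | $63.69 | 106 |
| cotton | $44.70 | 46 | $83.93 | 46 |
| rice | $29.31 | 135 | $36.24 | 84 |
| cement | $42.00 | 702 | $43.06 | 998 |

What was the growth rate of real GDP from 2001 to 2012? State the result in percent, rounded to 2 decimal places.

29.59%

Real GDP 2001 = Nominal GDP 2001 = 36.46·91 + 44.70·46 + 29.31·135 + 42.00·702 = 38814.91.
Real GDP 2012 (at 2001 prices) = 36.46·106 + 44.70·46 + 29.31·84 + 42.00·998 = 50299.00.
Real growth = 50299.00/38814.91 − 1 = 0.2959.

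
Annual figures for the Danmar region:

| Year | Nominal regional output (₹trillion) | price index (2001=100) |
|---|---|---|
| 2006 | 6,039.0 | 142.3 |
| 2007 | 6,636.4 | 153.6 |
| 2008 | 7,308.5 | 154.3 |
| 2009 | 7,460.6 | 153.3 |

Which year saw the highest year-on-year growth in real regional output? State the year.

2008

2007: real = 6636.4/1.536 = 4320.57; growth vs 2006 (4243.85) = 1.81%.
2008: real = 7308.5/1.543 = 4736.55; growth vs 2007 (4320.57) = 9.63%.
2009: real = 7460.6/1.533 = 4866.67; growth vs 2008 (4736.55) = 2.75%.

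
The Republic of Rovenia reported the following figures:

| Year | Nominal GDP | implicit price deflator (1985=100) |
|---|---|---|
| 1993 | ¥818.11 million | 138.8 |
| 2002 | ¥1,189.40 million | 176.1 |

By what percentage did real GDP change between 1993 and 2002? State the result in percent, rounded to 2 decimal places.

14.59%

Deflate each year: 1993 → 818.11/1.388 = 589.42; 2002 → 1189.40/1.761 = 675.41.
So real GDP changed by 675.41/589.42 − 1 = 0.1459, i.e. 14.59%.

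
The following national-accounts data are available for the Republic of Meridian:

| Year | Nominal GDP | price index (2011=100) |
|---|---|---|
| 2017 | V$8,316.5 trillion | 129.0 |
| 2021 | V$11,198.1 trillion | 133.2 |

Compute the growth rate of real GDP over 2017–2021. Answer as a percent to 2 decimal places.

Deflate each year: 2017 → 8316.5/1.290 = 6446.90; 2021 → 11198.1/1.332 = 8406.98.
So real GDP changed by 8406.98/6446.90 − 1 = 0.3040, i.e. 30.40%.

30.40%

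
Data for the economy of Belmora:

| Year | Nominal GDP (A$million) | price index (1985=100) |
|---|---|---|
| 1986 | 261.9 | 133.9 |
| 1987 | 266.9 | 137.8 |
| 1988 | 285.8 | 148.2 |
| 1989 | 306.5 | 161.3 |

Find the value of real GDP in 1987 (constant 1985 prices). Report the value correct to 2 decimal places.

Real GDP 1987 = 266.9 / 1.378 = 193.69.

A$193.69 million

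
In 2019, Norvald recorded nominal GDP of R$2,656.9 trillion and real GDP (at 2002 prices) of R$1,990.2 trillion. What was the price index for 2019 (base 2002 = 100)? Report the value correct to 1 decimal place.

price index = (Nominal / Real) × 100 = 2656.9 / 1990.2 × 100 = 133.50.

133.5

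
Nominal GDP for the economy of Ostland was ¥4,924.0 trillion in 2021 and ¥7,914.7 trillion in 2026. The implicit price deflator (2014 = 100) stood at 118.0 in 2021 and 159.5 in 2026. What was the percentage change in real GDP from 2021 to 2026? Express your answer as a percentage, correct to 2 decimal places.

18.92%

Deflate each year: 2021 → 4924.0/1.180 = 4172.88; 2026 → 7914.7/1.595 = 4962.19.
So real GDP changed by 4962.19/4172.88 − 1 = 0.1892, i.e. 18.92%.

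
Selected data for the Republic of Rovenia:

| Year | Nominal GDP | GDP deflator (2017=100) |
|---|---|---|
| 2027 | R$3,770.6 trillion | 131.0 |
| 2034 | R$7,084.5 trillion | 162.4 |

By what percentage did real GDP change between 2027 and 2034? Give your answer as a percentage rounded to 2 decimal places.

Real GDP 2027 = 3770.6 / 1.310 = 2878.32.
Real GDP 2034 = 7084.5 / 1.624 = 4362.38.
Real growth = 4362.38 / 2878.32 − 1 = 0.5156.

51.56%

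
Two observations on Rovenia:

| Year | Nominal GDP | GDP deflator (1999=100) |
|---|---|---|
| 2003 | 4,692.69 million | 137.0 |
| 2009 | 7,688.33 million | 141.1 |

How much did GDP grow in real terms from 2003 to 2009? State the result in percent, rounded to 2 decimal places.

59.08%

Real GDP 2003 = 4692.69 / 1.370 = 3425.32.
Real GDP 2009 = 7688.33 / 1.411 = 5448.85.
Real growth = 5448.85 / 3425.32 − 1 = 0.5908.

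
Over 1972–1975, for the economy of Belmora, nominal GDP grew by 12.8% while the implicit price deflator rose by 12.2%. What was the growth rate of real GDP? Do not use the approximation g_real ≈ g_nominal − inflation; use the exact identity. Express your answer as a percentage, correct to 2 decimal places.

(1 + g_nom) = (1 + g_real)(1 + π), so g_real = 1.1280 / 1.1220 − 1 = 0.00535.

0.53%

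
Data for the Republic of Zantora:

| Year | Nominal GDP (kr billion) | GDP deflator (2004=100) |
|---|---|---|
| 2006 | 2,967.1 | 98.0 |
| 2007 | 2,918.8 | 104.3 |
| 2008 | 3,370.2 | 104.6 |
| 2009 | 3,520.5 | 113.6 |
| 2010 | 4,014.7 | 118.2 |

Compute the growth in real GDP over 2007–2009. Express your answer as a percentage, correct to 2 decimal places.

Real GDP 2007 = 2918.8/1.043 = 2798.47.
Real GDP 2009 = 3520.5/1.136 = 3099.03.
Change = 3099.03/2798.47 − 1 = 0.1074.

10.74%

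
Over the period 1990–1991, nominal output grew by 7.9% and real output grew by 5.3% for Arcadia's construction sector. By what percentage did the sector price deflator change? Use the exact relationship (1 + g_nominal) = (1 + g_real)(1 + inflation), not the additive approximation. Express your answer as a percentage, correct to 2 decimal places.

(1 + g_nom) = (1 + g_real)(1 + π), so π = 1.0790 / 1.0530 − 1 = 0.02469.

2.47%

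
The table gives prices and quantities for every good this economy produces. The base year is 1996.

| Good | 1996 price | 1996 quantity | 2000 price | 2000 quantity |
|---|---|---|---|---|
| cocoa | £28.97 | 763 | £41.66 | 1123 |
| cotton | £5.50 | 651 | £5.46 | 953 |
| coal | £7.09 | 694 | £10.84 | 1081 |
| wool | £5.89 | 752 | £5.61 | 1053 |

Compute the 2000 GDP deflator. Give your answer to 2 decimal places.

134.80

Nominal GDP 2000 = 41.66·1123 + 5.46·953 + 10.84·1081 + 5.61·1053 = 69612.93.
Real GDP 2000 (at 1996 prices) = 28.97·1123 + 5.50·953 + 7.09·1081 + 5.89·1053 = 51641.27.
Deflator = Nominal/Real × 100 = 69612.93/51641.27 × 100 = 134.801.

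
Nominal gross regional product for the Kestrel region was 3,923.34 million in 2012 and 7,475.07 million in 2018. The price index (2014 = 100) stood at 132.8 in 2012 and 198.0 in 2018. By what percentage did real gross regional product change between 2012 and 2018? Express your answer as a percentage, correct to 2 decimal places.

27.79%

Real gross regional product 2012 = 3923.34 / 1.328 = 2954.32.
Real gross regional product 2018 = 7475.07 / 1.980 = 3775.29.
Real growth = 3775.29 / 2954.32 − 1 = 0.2779.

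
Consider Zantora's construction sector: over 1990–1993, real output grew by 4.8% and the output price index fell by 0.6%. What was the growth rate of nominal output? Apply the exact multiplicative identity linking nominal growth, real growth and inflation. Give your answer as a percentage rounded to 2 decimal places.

(1 + g_nom) = (1 + g_real)(1 + π) = 1.0480 × 0.9940 = 1.04171.

4.17%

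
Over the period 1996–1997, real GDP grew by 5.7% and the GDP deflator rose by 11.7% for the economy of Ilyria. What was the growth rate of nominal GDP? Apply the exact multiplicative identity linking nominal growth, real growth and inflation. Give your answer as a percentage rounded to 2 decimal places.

(1 + g_nom) = (1 + g_real)(1 + π) = 1.0570 × 1.1170 = 1.18067.

18.07%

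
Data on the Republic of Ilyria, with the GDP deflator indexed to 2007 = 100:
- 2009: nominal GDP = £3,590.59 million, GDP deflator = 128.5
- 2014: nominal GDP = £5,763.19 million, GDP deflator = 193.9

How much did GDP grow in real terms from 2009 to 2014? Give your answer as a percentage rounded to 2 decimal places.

Real GDP 2009 = 3590.59 / 1.285 = 2794.23.
Real GDP 2014 = 5763.19 / 1.939 = 2972.25.
Real growth = 2972.25 / 2794.23 − 1 = 0.0637.

6.37%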